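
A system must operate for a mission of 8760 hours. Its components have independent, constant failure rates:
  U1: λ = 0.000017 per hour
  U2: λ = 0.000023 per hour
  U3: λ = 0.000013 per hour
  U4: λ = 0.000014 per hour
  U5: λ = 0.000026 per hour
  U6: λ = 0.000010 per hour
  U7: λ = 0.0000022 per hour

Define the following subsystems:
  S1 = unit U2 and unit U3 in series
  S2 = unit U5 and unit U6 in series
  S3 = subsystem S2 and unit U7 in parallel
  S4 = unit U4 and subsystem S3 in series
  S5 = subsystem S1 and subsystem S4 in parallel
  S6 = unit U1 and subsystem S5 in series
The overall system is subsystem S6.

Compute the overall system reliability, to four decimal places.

R(U1) = exp(−0.000017 × 8760) = 0.861638
R(U2) = exp(−0.000023 × 8760) = 0.817520
R(U3) = exp(−0.000013 × 8760) = 0.892365
R(U4) = exp(−0.000014 × 8760) = 0.884582
R(U5) = exp(−0.000026 × 8760) = 0.796315
R(U6) = exp(−0.000010 × 8760) = 0.916127
R(U7) = exp(−0.0000022 × 8760) = 0.980913
Series (U2 and U3): 0.817520 × 0.892365 = 0.729526
Series (U5 and U6): 0.796315 × 0.916127 = 0.729526
Parallel ([0.729526] and U7): 1 − (1 − 0.729526)(1 − 0.980913) = 0.994837
Series (U4 and [0.994837]): 0.884582 × 0.994837 = 0.880015
Parallel ([0.729526] and [0.880015]): 1 − (1 − 0.729526)(1 − 0.880015) = 0.967547
Series (U1 and [0.967547]): 0.861638 × 0.967547 = 0.8337

0.8337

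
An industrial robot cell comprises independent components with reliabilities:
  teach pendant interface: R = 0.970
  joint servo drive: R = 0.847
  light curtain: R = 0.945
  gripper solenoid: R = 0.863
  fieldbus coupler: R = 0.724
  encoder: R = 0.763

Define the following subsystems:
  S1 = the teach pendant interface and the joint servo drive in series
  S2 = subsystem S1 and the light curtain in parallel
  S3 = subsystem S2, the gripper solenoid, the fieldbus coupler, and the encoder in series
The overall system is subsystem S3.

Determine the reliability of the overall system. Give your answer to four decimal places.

0.4721

Series (teach pendant interface and joint servo drive): 0.970000 × 0.847000 = 0.821590
Parallel ([0.821590] and light curtain): 1 − (1 − 0.821590)(1 − 0.945000) = 0.990187
Series ([0.990187], gripper solenoid, fieldbus coupler, and encoder): 0.990187 × 0.863000 × 0.724000 × 0.763000 = 0.4721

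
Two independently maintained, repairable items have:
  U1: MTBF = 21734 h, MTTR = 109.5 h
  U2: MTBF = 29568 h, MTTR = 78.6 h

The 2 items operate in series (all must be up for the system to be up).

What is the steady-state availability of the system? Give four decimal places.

A(U1) = MTBF/(MTBF+MTTR) = 21734/(21734+109.5) = 0.994987
A(U2) = MTBF/(MTBF+MTTR) = 29568/(29568+78.6) = 0.997349
Series availability: 0.994987 × 0.997349 = 0.9923

0.9923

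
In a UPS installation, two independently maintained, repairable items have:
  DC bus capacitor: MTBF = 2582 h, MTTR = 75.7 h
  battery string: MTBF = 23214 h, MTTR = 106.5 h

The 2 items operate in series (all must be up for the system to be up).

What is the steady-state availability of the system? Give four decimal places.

0.9671

A(DC bus capacitor) = MTBF/(MTBF+MTTR) = 2582/(2582+75.7) = 0.971517
A(battery string) = MTBF/(MTBF+MTTR) = 23214/(23214+106.5) = 0.995433
Series availability: 0.971517 × 0.995433 = 0.9671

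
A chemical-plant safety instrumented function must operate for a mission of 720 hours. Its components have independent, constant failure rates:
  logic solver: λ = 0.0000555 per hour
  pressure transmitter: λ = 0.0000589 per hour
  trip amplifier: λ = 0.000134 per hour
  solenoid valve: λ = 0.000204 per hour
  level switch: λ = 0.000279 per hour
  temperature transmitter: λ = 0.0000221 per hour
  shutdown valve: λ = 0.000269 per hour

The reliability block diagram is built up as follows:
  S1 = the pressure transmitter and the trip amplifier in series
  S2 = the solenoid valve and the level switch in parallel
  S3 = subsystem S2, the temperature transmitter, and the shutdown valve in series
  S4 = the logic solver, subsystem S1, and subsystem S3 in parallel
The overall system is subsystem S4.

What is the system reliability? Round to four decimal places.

R(logic solver) = exp(−0.0000555 × 720) = 0.960828
R(pressure transmitter) = exp(−0.0000589 × 720) = 0.958479
R(trip amplifier) = exp(−0.000134 × 720) = 0.908028
R(solenoid valve) = exp(−0.000204 × 720) = 0.863398
R(level switch) = exp(−0.000279 × 720) = 0.818011
R(temperature transmitter) = exp(−0.0000221 × 720) = 0.984214
R(shutdown valve) = exp(−0.000269 × 720) = 0.823922
Series (pressure transmitter and trip amplifier): 0.958479 × 0.908028 = 0.870326
Parallel (solenoid valve and level switch): 1 − (1 − 0.863398)(1 − 0.818011) = 0.975140
Series ([0.975140], temperature transmitter, and shutdown valve): 0.975140 × 0.984214 × 0.823922 = 0.790756
Parallel (logic solver, [0.870326], and [0.790756]): 1 − (1 − 0.960828)(1 − 0.870326)(1 − 0.790756) = 0.9989

0.9989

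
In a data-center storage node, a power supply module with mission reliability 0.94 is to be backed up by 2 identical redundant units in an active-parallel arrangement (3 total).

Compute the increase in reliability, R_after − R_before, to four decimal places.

R_before = 0.94
R_after = 1 − (1 − 0.94)^3 = 0.9998
ΔR = 0.9998 − 0.94 = 0.0598

0.0598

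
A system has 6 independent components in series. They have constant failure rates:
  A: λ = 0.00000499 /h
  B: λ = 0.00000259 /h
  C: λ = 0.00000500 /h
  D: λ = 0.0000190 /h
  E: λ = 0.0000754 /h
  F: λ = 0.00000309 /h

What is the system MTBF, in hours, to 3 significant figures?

Series of exponential components: λ_sys = Σ λ_i
λ_sys = 0.00000499 + 0.00000259 + 0.00000500 + 0.0000190 + 0.0000754 + 0.00000309 = 1.1007e-04 /h
MTBF = 1 / λ_sys = 9090 h

9090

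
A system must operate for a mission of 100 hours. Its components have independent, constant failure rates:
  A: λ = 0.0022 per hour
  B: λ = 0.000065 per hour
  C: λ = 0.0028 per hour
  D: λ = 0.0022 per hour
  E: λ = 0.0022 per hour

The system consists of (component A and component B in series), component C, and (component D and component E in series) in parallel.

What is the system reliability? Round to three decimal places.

0.982

R(A) = exp(−0.0022 × 100) = 0.80252
R(B) = exp(−0.000065 × 100) = 0.99352
R(C) = exp(−0.0028 × 100) = 0.75578
R(D) = exp(−0.0022 × 100) = 0.80252
R(E) = exp(−0.0022 × 100) = 0.80252
Series (A and B): 0.80252 × 0.99352 = 0.79732
Series (D and E): 0.80252 × 0.80252 = 0.64404
Parallel ([0.79732], C, and [0.64404]): 1 − (1 − 0.79732)(1 − 0.75578)(1 − 0.64404) = 0.982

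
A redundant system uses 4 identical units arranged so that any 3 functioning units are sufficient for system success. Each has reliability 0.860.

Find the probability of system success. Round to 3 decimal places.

0.903

R = Σ_{i=3}^{4} C(4,i) p^i (1−p)^{4−i} with p = 0.860
C(4,3)·0.860^3·0.140^1 = 0.35619
C(4,4)·0.860^4·0.140^0 = 0.54701
Sum = 0.903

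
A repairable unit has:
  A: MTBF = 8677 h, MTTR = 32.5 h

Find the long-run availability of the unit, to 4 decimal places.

0.9963

A(A) = MTBF/(MTBF+MTTR) = 8677/(8677+32.5) = 0.9963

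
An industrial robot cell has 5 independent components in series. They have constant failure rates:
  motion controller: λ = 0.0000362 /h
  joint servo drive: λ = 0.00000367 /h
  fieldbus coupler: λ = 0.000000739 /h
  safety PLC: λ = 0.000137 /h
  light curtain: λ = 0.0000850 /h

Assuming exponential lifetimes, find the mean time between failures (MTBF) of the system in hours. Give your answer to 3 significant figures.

Series of exponential components: λ_sys = Σ λ_i
λ_sys = 0.0000362 + 0.00000367 + 0.000000739 + 0.000137 + 0.0000850 = 2.6261e-04 /h
MTBF = 1 / λ_sys = 3810 h

3810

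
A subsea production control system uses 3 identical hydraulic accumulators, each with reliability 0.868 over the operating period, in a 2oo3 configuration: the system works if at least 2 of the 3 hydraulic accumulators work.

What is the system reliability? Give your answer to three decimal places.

0.952

R = Σ_{i=2}^{3} C(3,i) p^i (1−p)^{3−i} with p = 0.868
C(3,2)·0.868^2·0.132^1 = 0.29836
C(3,3)·0.868^3·0.132^0 = 0.65397
Sum = 0.952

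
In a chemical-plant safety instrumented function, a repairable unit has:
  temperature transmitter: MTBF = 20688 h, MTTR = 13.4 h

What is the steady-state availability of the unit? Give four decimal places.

A(temperature transmitter) = MTBF/(MTBF+MTTR) = 20688/(20688+13.4) = 0.9994

0.9994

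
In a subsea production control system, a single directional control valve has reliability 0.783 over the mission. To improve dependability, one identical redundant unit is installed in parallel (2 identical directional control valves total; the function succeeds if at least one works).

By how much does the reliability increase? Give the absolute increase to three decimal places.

0.170

R_before = 0.783
R_after = 1 − (1 − 0.783)^2 = 0.953
ΔR = 0.953 − 0.783 = 0.170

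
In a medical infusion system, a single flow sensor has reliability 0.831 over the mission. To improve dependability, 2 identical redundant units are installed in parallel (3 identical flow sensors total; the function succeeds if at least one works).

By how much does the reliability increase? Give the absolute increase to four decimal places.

0.1642

R_before = 0.831
R_after = 1 − (1 − 0.831)^3 = 0.9952
ΔR = 0.9952 − 0.831 = 0.1642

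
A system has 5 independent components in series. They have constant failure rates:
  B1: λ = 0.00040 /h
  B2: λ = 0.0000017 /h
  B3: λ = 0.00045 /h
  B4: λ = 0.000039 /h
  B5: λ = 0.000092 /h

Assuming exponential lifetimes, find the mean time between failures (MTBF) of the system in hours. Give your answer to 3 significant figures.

1020

Series of exponential components: λ_sys = Σ λ_i
λ_sys = 0.00040 + 0.0000017 + 0.00045 + 0.000039 + 0.000092 = 9.8270e-04 /h
MTBF = 1 / λ_sys = 1020 h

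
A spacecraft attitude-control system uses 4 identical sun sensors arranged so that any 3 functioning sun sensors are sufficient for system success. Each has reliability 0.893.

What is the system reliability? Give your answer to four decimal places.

0.9407

R = Σ_{i=3}^{4} C(4,i) p^i (1−p)^{4−i} with p = 0.893
C(4,3)·0.893^3·0.107^1 = 0.304788
C(4,4)·0.893^4·0.107^0 = 0.635925
Sum = 0.9407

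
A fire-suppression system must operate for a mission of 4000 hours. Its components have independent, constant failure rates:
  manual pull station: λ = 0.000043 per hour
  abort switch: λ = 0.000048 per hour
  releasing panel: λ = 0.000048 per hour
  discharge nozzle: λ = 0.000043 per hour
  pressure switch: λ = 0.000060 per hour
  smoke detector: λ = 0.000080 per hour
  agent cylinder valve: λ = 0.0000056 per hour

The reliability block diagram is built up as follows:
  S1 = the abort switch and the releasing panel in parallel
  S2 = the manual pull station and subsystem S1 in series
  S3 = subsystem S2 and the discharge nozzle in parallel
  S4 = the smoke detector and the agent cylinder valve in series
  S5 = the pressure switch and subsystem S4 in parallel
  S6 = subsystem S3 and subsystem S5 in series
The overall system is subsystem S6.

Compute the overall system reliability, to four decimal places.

R(manual pull station) = exp(−0.000043 × 4000) = 0.841979
R(abort switch) = exp(−0.000048 × 4000) = 0.825307
R(releasing panel) = exp(−0.000048 × 4000) = 0.825307
R(discharge nozzle) = exp(−0.000043 × 4000) = 0.841979
R(pressure switch) = exp(−0.000060 × 4000) = 0.786628
R(smoke detector) = exp(−0.000080 × 4000) = 0.726149
R(agent cylinder valve) = exp(−0.0000056 × 4000) = 0.977849
Parallel (abort switch and releasing panel): 1 − (1 − 0.825307)(1 − 0.825307) = 0.969482
Series (manual pull station and [0.969482]): 0.841979 × 0.969482 = 0.816283
Parallel ([0.816283] and discharge nozzle): 1 − (1 − 0.816283)(1 − 0.841979) = 0.970969
Series (smoke detector and agent cylinder valve): 0.726149 × 0.977849 = 0.710064
Parallel (pressure switch and [0.710064]): 1 − (1 − 0.786628)(1 − 0.710064) = 0.938136
Series ([0.970969] and [0.938136]): 0.970969 × 0.938136 = 0.9109

0.9109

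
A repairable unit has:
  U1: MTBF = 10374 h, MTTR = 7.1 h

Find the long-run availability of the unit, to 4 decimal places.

A(U1) = MTBF/(MTBF+MTTR) = 10374/(10374+7.1) = 0.9993

0.9993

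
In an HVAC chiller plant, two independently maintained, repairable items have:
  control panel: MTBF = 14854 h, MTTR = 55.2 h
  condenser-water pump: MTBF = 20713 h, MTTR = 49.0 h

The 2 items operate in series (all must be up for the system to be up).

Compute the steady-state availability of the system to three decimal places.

0.994

A(control panel) = MTBF/(MTBF+MTTR) = 14854/(14854+55.2) = 0.996298
A(condenser-water pump) = MTBF/(MTBF+MTTR) = 20713/(20713+49.0) = 0.997640
Series availability: 0.996298 × 0.997640 = 0.994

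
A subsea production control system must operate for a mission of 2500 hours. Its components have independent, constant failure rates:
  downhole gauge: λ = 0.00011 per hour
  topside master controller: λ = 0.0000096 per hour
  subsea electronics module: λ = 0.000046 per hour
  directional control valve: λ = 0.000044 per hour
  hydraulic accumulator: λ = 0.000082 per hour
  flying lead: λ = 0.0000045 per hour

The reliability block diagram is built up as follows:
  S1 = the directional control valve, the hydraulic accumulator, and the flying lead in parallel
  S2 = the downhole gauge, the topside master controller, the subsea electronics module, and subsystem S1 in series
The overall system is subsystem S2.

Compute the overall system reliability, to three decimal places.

0.661

R(downhole gauge) = exp(−0.00011 × 2500) = 0.75957
R(topside master controller) = exp(−0.0000096 × 2500) = 0.97629
R(subsea electronics module) = exp(−0.000046 × 2500) = 0.89137
R(directional control valve) = exp(−0.000044 × 2500) = 0.89583
R(hydraulic accumulator) = exp(−0.000082 × 2500) = 0.81465
R(flying lead) = exp(−0.0000045 × 2500) = 0.98881
Parallel (directional control valve, hydraulic accumulator, and flying lead): 1 − (1 − 0.89583)(1 − 0.81465)(1 − 0.98881) = 0.99978
Series (downhole gauge, topside master controller, subsea electronics module, and [0.99978]): 0.75957 × 0.97629 × 0.89137 × 0.99978 = 0.661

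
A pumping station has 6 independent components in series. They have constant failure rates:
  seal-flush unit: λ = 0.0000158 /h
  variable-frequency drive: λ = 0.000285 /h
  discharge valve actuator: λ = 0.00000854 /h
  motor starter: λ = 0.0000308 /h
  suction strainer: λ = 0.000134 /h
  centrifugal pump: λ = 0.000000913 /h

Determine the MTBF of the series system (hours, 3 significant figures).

2110

Series of exponential components: λ_sys = Σ λ_i
λ_sys = 0.0000158 + 0.000285 + 0.00000854 + 0.0000308 + 0.000134 + 0.000000913 = 4.7505e-04 /h
MTBF = 1 / λ_sys = 2110 h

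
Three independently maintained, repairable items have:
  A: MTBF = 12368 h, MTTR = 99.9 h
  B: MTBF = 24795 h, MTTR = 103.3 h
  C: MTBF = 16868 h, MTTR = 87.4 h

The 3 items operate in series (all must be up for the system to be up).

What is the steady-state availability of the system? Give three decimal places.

A(A) = MTBF/(MTBF+MTTR) = 12368/(12368+99.9) = 0.991987
A(B) = MTBF/(MTBF+MTTR) = 24795/(24795+103.3) = 0.995851
A(C) = MTBF/(MTBF+MTTR) = 16868/(16868+87.4) = 0.994845
Series availability: 0.991987 × 0.995851 × 0.994845 = 0.983

0.983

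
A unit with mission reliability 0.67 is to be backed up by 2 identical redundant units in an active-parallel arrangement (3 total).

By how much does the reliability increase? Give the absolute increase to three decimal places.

0.294

R_before = 0.67
R_after = 1 − (1 − 0.67)^3 = 0.964
ΔR = 0.964 − 0.67 = 0.294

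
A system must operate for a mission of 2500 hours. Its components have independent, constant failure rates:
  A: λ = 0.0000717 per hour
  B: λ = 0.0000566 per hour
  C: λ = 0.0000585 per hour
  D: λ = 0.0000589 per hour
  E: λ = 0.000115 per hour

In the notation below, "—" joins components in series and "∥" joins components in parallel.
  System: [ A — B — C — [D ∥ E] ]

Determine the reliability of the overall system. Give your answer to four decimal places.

R(A) = exp(−0.0000717 × 2500) = 0.835897
R(B) = exp(−0.0000566 × 2500) = 0.868055
R(C) = exp(−0.0000585 × 2500) = 0.863942
R(D) = exp(−0.0000589 × 2500) = 0.863078
R(E) = exp(−0.000115 × 2500) = 0.750137
Parallel (D and E): 1 − (1 − 0.863078)(1 − 0.750137) = 0.965788
Series (A, B, C, and [0.965788]): 0.835897 × 0.868055 × 0.863942 × 0.965788 = 0.6054

0.6054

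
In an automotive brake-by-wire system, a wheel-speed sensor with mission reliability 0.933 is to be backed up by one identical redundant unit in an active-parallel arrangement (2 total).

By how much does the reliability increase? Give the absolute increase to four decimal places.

0.0625

R_before = 0.933
R_after = 1 − (1 − 0.933)^2 = 0.9955
ΔR = 0.9955 − 0.933 = 0.0625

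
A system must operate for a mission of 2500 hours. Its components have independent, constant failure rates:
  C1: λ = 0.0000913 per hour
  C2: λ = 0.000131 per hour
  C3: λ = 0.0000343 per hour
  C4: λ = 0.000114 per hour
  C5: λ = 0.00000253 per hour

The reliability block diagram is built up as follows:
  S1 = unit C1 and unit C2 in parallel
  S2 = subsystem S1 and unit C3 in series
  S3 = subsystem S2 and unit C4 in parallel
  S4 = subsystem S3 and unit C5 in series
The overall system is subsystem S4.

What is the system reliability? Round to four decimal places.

R(C1) = exp(−0.0000913 × 2500) = 0.795925
R(C2) = exp(−0.000131 × 2500) = 0.720723
R(C3) = exp(−0.0000343 × 2500) = 0.917824
R(C4) = exp(−0.000114 × 2500) = 0.752014
R(C5) = exp(−0.00000253 × 2500) = 0.993695
Parallel (C1 and C2): 1 − (1 − 0.795925)(1 − 0.720723) = 0.943007
Series ([0.943007] and C3): 0.943007 × 0.917824 = 0.865514
Parallel ([0.865514] and C4): 1 − (1 − 0.865514)(1 − 0.752014) = 0.966649
Series ([0.966649] and C5): 0.966649 × 0.993695 = 0.9606

0.9606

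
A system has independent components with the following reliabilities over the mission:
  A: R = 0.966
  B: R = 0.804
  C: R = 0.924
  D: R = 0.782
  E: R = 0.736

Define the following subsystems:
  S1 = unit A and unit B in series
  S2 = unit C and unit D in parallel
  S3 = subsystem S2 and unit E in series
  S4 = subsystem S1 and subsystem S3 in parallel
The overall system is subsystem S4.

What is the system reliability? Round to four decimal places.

0.9383

Series (A and B): 0.966000 × 0.804000 = 0.776664
Parallel (C and D): 1 − (1 − 0.924000)(1 − 0.782000) = 0.983432
Series ([0.983432] and E): 0.983432 × 0.736000 = 0.723806
Parallel ([0.776664] and [0.723806]): 1 − (1 − 0.776664)(1 − 0.723806) = 0.9383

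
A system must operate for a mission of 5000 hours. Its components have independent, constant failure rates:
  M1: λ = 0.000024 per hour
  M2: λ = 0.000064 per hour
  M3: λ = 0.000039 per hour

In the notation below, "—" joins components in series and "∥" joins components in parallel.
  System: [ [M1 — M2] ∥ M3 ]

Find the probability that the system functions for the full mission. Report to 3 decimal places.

R(M1) = exp(−0.000024 × 5000) = 0.88692
R(M2) = exp(−0.000064 × 5000) = 0.72615
R(M3) = exp(−0.000039 × 5000) = 0.82283
Series (M1 and M2): 0.88692 × 0.72615 = 0.64404
Parallel ([0.64404] and M3): 1 − (1 − 0.64404)(1 − 0.82283) = 0.937

0.937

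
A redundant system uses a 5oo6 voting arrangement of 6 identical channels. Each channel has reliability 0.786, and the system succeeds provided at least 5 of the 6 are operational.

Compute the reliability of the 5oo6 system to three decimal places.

R = Σ_{i=5}^{6} C(6,i) p^i (1−p)^{6−i} with p = 0.786
C(6,5)·0.786^5·0.214^1 = 0.38519
C(6,6)·0.786^6·0.214^0 = 0.23580
Sum = 0.621

0.621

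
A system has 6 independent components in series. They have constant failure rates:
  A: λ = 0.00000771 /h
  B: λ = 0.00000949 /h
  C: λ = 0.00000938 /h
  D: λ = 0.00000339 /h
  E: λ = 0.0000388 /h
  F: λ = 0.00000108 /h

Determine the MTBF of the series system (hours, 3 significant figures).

14300

Series of exponential components: λ_sys = Σ λ_i
λ_sys = 0.00000771 + 0.00000949 + 0.00000938 + 0.00000339 + 0.0000388 + 0.00000108 = 6.9850e-05 /h
MTBF = 1 / λ_sys = 14300 h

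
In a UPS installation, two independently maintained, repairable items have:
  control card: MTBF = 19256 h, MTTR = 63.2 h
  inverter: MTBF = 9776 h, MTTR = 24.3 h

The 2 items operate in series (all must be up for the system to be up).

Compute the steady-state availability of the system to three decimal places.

A(control card) = MTBF/(MTBF+MTTR) = 19256/(19256+63.2) = 0.996729
A(inverter) = MTBF/(MTBF+MTTR) = 9776/(9776+24.3) = 0.997520
Series availability: 0.996729 × 0.997520 = 0.994

0.994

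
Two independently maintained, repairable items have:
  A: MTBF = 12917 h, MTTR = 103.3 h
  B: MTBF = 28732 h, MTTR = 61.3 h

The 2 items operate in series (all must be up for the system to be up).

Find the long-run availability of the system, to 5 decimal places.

0.98995

A(A) = MTBF/(MTBF+MTTR) = 12917/(12917+103.3) = 0.992066
A(B) = MTBF/(MTBF+MTTR) = 28732/(28732+61.3) = 0.997871
Series availability: 0.992066 × 0.997871 = 0.98995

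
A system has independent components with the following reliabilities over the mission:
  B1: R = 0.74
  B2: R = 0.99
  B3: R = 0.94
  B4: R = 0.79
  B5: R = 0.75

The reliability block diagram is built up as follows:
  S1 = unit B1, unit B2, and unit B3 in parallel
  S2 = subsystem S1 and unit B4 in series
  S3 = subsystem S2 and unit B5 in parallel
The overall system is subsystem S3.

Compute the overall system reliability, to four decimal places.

0.9475

Parallel (B1, B2, and B3): 1 − (1 − 0.740000)(1 − 0.990000)(1 − 0.940000) = 0.999844
Series ([0.999844] and B4): 0.999844 × 0.790000 = 0.789877
Parallel ([0.789877] and B5): 1 − (1 − 0.789877)(1 − 0.750000) = 0.9475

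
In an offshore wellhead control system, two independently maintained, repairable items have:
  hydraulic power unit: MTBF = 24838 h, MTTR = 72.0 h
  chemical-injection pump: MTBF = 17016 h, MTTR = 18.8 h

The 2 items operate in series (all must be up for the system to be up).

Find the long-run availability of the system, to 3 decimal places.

A(hydraulic power unit) = MTBF/(MTBF+MTTR) = 24838/(24838+72.0) = 0.997110
A(chemical-injection pump) = MTBF/(MTBF+MTTR) = 17016/(17016+18.8) = 0.998896
Series availability: 0.997110 × 0.998896 = 0.996

0.996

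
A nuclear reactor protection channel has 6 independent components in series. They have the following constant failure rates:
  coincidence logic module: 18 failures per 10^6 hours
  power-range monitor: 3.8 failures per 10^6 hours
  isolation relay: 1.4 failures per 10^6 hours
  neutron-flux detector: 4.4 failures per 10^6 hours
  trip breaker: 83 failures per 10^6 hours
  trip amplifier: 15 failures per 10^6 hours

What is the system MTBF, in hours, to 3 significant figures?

Series of exponential components: λ_sys = Σ λ_i
λ_sys = 0.000018 + 0.0000038 + 0.0000014 + 0.0000044 + 0.000083 + 0.000015 = 1.2560e-04 /h
MTBF = 1 / λ_sys = 7960 h

7960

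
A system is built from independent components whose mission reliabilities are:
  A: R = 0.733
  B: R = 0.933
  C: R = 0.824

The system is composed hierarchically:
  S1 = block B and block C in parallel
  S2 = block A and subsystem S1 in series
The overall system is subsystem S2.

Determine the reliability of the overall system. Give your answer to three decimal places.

0.724

Parallel (B and C): 1 − (1 − 0.93300)(1 − 0.82400) = 0.98821
Series (A and [0.98821]): 0.73300 × 0.98821 = 0.724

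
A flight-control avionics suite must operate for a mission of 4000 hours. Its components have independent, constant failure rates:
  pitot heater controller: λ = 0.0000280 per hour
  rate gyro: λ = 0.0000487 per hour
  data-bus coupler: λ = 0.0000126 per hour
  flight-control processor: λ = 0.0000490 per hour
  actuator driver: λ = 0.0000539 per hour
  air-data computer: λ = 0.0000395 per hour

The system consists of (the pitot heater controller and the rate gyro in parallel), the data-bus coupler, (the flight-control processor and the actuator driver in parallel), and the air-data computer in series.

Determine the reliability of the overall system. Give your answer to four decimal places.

0.7692

R(pitot heater controller) = exp(−0.0000280 × 4000) = 0.894044
R(rate gyro) = exp(−0.0000487 × 4000) = 0.822999
R(data-bus coupler) = exp(−0.0000126 × 4000) = 0.950849
R(flight-control processor) = exp(−0.0000490 × 4000) = 0.822012
R(actuator driver) = exp(−0.0000539 × 4000) = 0.806058
R(air-data computer) = exp(−0.0000395 × 4000) = 0.853850
Parallel (pitot heater controller and rate gyro): 1 − (1 − 0.894044)(1 − 0.822999) = 0.981246
Parallel (flight-control processor and actuator driver): 1 − (1 − 0.822012)(1 − 0.806058) = 0.965481
Series ([0.981246], data-bus coupler, [0.965481], and air-data computer): 0.981246 × 0.950849 × 0.965481 × 0.853850 = 0.7692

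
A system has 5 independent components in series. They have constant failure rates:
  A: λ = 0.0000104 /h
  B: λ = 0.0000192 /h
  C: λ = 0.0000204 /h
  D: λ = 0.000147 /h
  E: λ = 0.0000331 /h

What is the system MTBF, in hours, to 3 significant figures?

Series of exponential components: λ_sys = Σ λ_i
λ_sys = 0.0000104 + 0.0000192 + 0.0000204 + 0.000147 + 0.0000331 = 2.3010e-04 /h
MTBF = 1 / λ_sys = 4350 h

4350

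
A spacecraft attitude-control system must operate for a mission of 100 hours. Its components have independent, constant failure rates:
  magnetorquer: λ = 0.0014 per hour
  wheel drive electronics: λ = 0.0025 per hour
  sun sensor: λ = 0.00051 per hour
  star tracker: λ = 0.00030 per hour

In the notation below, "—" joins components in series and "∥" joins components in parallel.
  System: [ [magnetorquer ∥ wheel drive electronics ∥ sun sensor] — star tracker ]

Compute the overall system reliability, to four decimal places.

0.9691

R(magnetorquer) = exp(−0.0014 × 100) = 0.869358
R(wheel drive electronics) = exp(−0.0025 × 100) = 0.778801
R(sun sensor) = exp(−0.00051 × 100) = 0.950279
R(star tracker) = exp(−0.00030 × 100) = 0.970446
Parallel (magnetorquer, wheel drive electronics, and sun sensor): 1 − (1 − 0.869358)(1 − 0.778801)(1 − 0.950279) = 0.998563
Series ([0.998563] and star tracker): 0.998563 × 0.970446 = 0.9691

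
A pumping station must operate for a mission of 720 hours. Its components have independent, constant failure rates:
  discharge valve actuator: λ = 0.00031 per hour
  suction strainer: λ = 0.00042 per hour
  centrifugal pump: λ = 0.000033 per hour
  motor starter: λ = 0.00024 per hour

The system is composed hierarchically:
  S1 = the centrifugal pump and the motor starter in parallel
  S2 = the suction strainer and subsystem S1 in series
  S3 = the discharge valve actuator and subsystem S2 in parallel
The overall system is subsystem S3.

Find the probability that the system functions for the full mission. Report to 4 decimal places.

R(discharge valve actuator) = exp(−0.00031 × 720) = 0.799955
R(suction strainer) = exp(−0.00042 × 720) = 0.739042
R(centrifugal pump) = exp(−0.000033 × 720) = 0.976520
R(motor starter) = exp(−0.00024 × 720) = 0.841306
Parallel (centrifugal pump and motor starter): 1 − (1 − 0.976520)(1 − 0.841306) = 0.996274
Series (suction strainer and [0.996274]): 0.739042 × 0.996274 = 0.736288
Parallel (discharge valve actuator and [0.736288]): 1 − (1 − 0.799955)(1 − 0.736288) = 0.9472

0.9472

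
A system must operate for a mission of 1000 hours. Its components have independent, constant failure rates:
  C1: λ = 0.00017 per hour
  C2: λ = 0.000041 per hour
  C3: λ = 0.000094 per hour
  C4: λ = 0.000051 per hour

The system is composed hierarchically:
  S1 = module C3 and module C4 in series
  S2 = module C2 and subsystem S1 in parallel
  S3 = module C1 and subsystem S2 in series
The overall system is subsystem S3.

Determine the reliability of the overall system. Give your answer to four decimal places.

R(C1) = exp(−0.00017 × 1000) = 0.843665
R(C2) = exp(−0.000041 × 1000) = 0.959829
R(C3) = exp(−0.000094 × 1000) = 0.910283
R(C4) = exp(−0.000051 × 1000) = 0.950279
Series (C3 and C4): 0.910283 × 0.950279 = 0.865023
Parallel (C2 and [0.865023]): 1 − (1 − 0.959829)(1 − 0.865023) = 0.994578
Series (C1 and [0.994578]): 0.843665 × 0.994578 = 0.8391

0.8391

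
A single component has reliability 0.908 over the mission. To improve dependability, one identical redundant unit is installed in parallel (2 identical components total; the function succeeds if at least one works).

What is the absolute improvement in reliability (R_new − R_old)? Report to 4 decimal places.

R_before = 0.908
R_after = 1 − (1 − 0.908)^2 = 0.9915
ΔR = 0.9915 − 0.908 = 0.0835

0.0835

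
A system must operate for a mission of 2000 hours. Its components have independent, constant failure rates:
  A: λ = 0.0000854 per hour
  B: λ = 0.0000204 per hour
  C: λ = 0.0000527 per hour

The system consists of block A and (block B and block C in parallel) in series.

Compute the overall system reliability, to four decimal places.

0.8396

R(A) = exp(−0.0000854 × 2000) = 0.842990
R(B) = exp(−0.0000204 × 2000) = 0.960021
R(C) = exp(−0.0000527 × 2000) = 0.899964
Parallel (B and C): 1 − (1 − 0.960021)(1 − 0.899964) = 0.996001
Series (A and [0.996001]): 0.842990 × 0.996001 = 0.8396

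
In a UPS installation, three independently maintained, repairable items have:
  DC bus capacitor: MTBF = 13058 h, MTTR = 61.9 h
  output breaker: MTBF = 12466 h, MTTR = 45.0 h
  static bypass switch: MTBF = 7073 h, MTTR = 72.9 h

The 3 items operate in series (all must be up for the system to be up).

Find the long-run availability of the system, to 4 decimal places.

0.9816

A(DC bus capacitor) = MTBF/(MTBF+MTTR) = 13058/(13058+61.9) = 0.995282
A(output breaker) = MTBF/(MTBF+MTTR) = 12466/(12466+45.0) = 0.996403
A(static bypass switch) = MTBF/(MTBF+MTTR) = 7073/(7073+72.9) = 0.989798
Series availability: 0.995282 × 0.996403 × 0.989798 = 0.9816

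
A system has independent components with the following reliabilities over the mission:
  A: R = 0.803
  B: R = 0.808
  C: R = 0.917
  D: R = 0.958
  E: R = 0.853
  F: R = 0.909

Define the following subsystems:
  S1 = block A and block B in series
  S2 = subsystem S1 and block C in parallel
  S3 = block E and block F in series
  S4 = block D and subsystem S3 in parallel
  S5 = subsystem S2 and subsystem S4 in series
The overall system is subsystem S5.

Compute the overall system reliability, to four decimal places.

Series (A and B): 0.803000 × 0.808000 = 0.648824
Parallel ([0.648824] and C): 1 − (1 − 0.648824)(1 − 0.917000) = 0.970852
Series (E and F): 0.853000 × 0.909000 = 0.775377
Parallel (D and [0.775377]): 1 − (1 − 0.958000)(1 − 0.775377) = 0.990566
Series ([0.970852] and [0.990566]): 0.970852 × 0.990566 = 0.9617

0.9617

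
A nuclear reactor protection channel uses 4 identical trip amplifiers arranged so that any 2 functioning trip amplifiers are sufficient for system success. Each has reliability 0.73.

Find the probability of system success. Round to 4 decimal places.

0.9372

R = Σ_{i=2}^{4} C(4,i) p^i (1−p)^{4−i} with p = 0.73
C(4,2)·0.73^2·0.27^2 = 0.233090
C(4,3)·0.73^3·0.27^1 = 0.420138
C(4,4)·0.73^4·0.27^0 = 0.283982
Sum = 0.9372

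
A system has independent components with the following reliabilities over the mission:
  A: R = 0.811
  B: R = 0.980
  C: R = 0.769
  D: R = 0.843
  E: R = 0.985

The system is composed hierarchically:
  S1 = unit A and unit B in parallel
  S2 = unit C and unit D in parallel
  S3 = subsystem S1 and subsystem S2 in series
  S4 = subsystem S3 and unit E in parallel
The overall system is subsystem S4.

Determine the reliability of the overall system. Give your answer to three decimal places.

0.999

Parallel (A and B): 1 − (1 − 0.81100)(1 − 0.98000) = 0.99622
Parallel (C and D): 1 − (1 − 0.76900)(1 − 0.84300) = 0.96373
Series ([0.99622] and [0.96373]): 0.99622 × 0.96373 = 0.96009
Parallel ([0.96009] and E): 1 − (1 − 0.96009)(1 − 0.98500) = 0.999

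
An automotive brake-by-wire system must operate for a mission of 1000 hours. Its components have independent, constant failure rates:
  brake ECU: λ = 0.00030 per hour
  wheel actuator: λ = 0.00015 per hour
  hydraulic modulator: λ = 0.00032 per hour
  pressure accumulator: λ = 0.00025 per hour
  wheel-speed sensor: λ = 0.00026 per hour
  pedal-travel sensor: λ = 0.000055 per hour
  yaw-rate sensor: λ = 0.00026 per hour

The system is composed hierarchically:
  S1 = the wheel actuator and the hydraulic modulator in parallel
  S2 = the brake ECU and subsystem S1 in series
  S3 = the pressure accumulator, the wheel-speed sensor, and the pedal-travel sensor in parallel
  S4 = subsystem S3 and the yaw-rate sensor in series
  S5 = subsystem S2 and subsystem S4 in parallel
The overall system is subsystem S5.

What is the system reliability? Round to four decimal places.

0.9336

R(brake ECU) = exp(−0.00030 × 1000) = 0.740818
R(wheel actuator) = exp(−0.00015 × 1000) = 0.860708
R(hydraulic modulator) = exp(−0.00032 × 1000) = 0.726149
R(pressure accumulator) = exp(−0.00025 × 1000) = 0.778801
R(wheel-speed sensor) = exp(−0.00026 × 1000) = 0.771052
R(pedal-travel sensor) = exp(−0.000055 × 1000) = 0.946485
R(yaw-rate sensor) = exp(−0.00026 × 1000) = 0.771052
Parallel (wheel actuator and hydraulic modulator): 1 − (1 − 0.860708)(1 − 0.726149) = 0.961855
Series (brake ECU and [0.961855]): 0.740818 × 0.961855 = 0.712559
Parallel (pressure accumulator, wheel-speed sensor, and pedal-travel sensor): 1 − (1 − 0.778801)(1 − 0.771052)(1 − 0.946485) = 0.997290
Series ([0.997290] and yaw-rate sensor): 0.997290 × 0.771052 = 0.768962
Parallel ([0.712559] and [0.768962]): 1 − (1 − 0.712559)(1 − 0.768962) = 0.9336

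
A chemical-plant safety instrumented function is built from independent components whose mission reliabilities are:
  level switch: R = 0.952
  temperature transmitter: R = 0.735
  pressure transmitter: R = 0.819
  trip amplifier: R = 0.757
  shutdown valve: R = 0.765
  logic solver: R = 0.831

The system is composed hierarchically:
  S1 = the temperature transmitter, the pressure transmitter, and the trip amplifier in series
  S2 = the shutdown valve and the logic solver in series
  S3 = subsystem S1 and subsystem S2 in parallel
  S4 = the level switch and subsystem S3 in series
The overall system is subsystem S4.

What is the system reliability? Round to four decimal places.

Series (temperature transmitter, pressure transmitter, and trip amplifier): 0.735000 × 0.819000 × 0.757000 = 0.455688
Series (shutdown valve and logic solver): 0.765000 × 0.831000 = 0.635715
Parallel ([0.455688] and [0.635715]): 1 − (1 − 0.455688)(1 − 0.635715) = 0.801715
Series (level switch and [0.801715]): 0.952000 × 0.801715 = 0.7632

0.7632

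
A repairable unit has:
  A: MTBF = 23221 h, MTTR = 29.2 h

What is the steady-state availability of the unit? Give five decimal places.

A(A) = MTBF/(MTBF+MTTR) = 23221/(23221+29.2) = 0.99874

0.99874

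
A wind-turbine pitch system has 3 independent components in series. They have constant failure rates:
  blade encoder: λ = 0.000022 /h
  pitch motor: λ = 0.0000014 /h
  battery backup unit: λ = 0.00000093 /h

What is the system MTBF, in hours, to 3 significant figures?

Series of exponential components: λ_sys = Σ λ_i
λ_sys = 0.000022 + 0.0000014 + 0.00000093 = 2.4330e-05 /h
MTBF = 1 / λ_sys = 41100 h

41100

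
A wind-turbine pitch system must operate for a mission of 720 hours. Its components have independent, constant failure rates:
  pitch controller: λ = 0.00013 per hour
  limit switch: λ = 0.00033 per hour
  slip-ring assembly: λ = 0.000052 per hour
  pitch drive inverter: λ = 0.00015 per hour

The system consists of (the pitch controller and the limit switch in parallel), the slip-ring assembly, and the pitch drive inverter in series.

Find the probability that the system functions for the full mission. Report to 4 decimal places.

R(pitch controller) = exp(−0.00013 × 720) = 0.910647
R(limit switch) = exp(−0.00033 × 720) = 0.788518
R(slip-ring assembly) = exp(−0.000052 × 720) = 0.963252
R(pitch drive inverter) = exp(−0.00015 × 720) = 0.897628
Parallel (pitch controller and limit switch): 1 − (1 − 0.910647)(1 − 0.788518) = 0.981103
Series ([0.981103], slip-ring assembly, and pitch drive inverter): 0.981103 × 0.963252 × 0.897628 = 0.8483

0.8483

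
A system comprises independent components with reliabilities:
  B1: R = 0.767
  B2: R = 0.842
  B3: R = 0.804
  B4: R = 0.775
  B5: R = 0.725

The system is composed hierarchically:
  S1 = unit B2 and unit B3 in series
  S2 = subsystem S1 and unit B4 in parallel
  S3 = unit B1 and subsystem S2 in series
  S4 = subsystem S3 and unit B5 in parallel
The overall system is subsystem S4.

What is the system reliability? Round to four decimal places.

0.9206

Series (B2 and B3): 0.842000 × 0.804000 = 0.676968
Parallel ([0.676968] and B4): 1 − (1 − 0.676968)(1 − 0.775000) = 0.927318
Series (B1 and [0.927318]): 0.767000 × 0.927318 = 0.711253
Parallel ([0.711253] and B5): 1 − (1 − 0.711253)(1 − 0.725000) = 0.9206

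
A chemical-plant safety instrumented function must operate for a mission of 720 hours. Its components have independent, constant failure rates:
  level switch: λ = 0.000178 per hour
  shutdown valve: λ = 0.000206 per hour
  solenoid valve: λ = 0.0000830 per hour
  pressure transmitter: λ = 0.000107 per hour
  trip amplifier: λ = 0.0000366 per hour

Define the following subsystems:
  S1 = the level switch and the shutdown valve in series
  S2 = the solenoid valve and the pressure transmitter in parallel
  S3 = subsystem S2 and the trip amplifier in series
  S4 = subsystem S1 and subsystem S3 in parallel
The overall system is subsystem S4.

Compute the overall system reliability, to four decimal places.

0.9927

R(level switch) = exp(−0.000178 × 720) = 0.879713
R(shutdown valve) = exp(−0.000206 × 720) = 0.862155
R(solenoid valve) = exp(−0.0000830 × 720) = 0.941991
R(pressure transmitter) = exp(−0.000107 × 720) = 0.925853
R(trip amplifier) = exp(−0.0000366 × 720) = 0.973992
Series (level switch and shutdown valve): 0.879713 × 0.862155 = 0.758449
Parallel (solenoid valve and pressure transmitter): 1 − (1 − 0.941991)(1 − 0.925853) = 0.995699
Series ([0.995699] and trip amplifier): 0.995699 × 0.973992 = 0.969803
Parallel ([0.758449] and [0.969803]): 1 − (1 − 0.758449)(1 − 0.969803) = 0.9927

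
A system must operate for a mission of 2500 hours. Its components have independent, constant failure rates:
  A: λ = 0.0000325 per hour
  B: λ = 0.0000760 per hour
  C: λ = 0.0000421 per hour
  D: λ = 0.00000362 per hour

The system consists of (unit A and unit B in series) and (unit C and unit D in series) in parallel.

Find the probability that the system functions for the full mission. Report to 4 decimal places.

R(A) = exp(−0.0000325 × 2500) = 0.921963
R(B) = exp(−0.0000760 × 2500) = 0.826959
R(C) = exp(−0.0000421 × 2500) = 0.900099
R(D) = exp(−0.00000362 × 2500) = 0.990991
Series (A and B): 0.921963 × 0.826959 = 0.762426
Series (C and D): 0.900099 × 0.990991 = 0.891990
Parallel ([0.762426] and [0.891990]): 1 − (1 − 0.762426)(1 − 0.891990) = 0.9743

0.9743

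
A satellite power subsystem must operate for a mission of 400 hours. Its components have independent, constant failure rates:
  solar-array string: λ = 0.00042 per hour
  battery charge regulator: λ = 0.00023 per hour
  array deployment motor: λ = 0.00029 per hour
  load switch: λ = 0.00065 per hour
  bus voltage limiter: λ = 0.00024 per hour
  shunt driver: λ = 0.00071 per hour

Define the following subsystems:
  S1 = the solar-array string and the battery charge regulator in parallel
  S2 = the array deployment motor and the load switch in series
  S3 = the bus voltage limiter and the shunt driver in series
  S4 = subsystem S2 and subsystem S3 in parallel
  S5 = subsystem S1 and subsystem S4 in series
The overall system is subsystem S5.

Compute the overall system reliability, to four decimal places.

0.8887

R(solar-array string) = exp(−0.00042 × 400) = 0.845354
R(battery charge regulator) = exp(−0.00023 × 400) = 0.912105
R(array deployment motor) = exp(−0.00029 × 400) = 0.890475
R(load switch) = exp(−0.00065 × 400) = 0.771052
R(bus voltage limiter) = exp(−0.00024 × 400) = 0.908464
R(shunt driver) = exp(−0.00071 × 400) = 0.752767
Parallel (solar-array string and battery charge regulator): 1 − (1 − 0.845354)(1 − 0.912105) = 0.986407
Series (array deployment motor and load switch): 0.890475 × 0.771052 = 0.686603
Series (bus voltage limiter and shunt driver): 0.908464 × 0.752767 = 0.683862
Parallel ([0.686603] and [0.683862]): 1 − (1 − 0.686603)(1 − 0.683862) = 0.900923
Series ([0.986407] and [0.900923]): 0.986407 × 0.900923 = 0.8887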